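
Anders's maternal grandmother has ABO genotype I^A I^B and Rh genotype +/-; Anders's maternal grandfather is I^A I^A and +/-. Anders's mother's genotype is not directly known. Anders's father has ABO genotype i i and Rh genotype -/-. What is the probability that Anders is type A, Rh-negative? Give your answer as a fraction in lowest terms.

3/8

Anders's mother's ABO genotype from I^A I^B × I^A I^A: 1/2 I^A I^A, 1/2 I^A I^B.
Crossing each possibility with the father i i and summing P(type A): 1/2·1 + 1/2·1/2 = 3/4.
Similarly for Rh via the mother's Rh distribution: P(Rh-) = 1/2.
Independent loci: 3/4 × 1/2 = 3/8.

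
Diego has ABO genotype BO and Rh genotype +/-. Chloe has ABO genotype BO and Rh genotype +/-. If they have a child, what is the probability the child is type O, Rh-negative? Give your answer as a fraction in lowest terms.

1/16

ABO cross BO × BO → offspring phenotypes: 1/4 O, 3/4 B.
Rh cross +/- × +/- → 3/4 Rh+, 1/4 Rh-.
Independent loci: P(type O, Rh-negative) = 1/4 × 1/4 = 1/16.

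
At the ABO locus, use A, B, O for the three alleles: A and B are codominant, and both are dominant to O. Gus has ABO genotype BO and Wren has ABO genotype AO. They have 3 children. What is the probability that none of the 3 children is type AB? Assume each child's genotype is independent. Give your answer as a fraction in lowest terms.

ABO cross BO × AO → 1/4 O, 1/4 A, 1/4 B, 1/4 AB.
So P(type AB) = 1/4 per child.
P(not type AB) = 3/4 for one child; (3/4)^3 = 27/64.

27/64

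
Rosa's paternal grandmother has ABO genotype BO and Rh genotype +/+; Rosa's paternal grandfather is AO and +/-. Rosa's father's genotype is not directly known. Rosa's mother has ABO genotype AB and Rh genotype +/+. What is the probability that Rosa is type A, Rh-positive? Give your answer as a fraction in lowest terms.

Rosa's father's ABO genotype from BO × AO: 1/4 AB, 1/4 AO, 1/4 BO, 1/4 OO.
Crossing each possibility with the mother AB and summing P(type A): 1/4·1/4 + 1/4·1/2 + 1/4·1/4 + 1/4·1/2 = 3/8.
Similarly for Rh via the father's Rh distribution: P(Rh+) = 1.
Independent loci: 3/8 × 1 = 3/8.

3/8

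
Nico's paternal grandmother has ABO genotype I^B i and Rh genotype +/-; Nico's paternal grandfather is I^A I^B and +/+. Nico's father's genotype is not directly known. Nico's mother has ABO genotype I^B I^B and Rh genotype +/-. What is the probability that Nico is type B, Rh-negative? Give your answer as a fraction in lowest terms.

Nico's father's ABO genotype from I^B i × I^A I^B: 1/4 I^A I^B, 1/4 I^A i, 1/4 I^B I^B, 1/4 I^B i.
Crossing each possibility with the mother I^B I^B and summing P(type B): 1/4·1/2 + 1/4·1/2 + 1/4·1 + 1/4·1 = 3/4.
Similarly for Rh via the father's Rh distribution: P(Rh-) = 1/8.
Independent loci: 3/4 × 1/8 = 3/32.

3/32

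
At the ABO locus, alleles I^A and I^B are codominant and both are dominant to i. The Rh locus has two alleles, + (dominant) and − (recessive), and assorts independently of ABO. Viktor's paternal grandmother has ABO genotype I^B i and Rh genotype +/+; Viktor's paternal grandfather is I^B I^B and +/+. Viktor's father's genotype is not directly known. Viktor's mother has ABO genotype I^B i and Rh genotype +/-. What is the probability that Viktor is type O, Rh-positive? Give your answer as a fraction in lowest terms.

1/8

Viktor's father's ABO genotype from I^B i × I^B I^B: 1/2 I^B I^B, 1/2 I^B i.
Crossing each possibility with the mother I^B i and summing P(type O): 1/2·0 + 1/2·1/4 = 1/8.
Similarly for Rh via the father's Rh distribution: P(Rh+) = 1.
Independent loci: 1/8 × 1 = 1/8.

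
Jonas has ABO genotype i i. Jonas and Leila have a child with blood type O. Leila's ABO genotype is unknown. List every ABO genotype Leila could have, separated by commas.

For each candidate genotype of Leila, check whether crossing it with i i can produce every observed child phenotype.
  I^A I^A → possible child types {A} ✗
  I^A I^B → possible child types {A, B} ✗
  I^A i → possible child types {O, A} ✓
  I^B I^B → possible child types {B} ✗
  I^B i → possible child types {O, B} ✓
  i i → possible child types {O} ✓

I^A i, I^B i, i i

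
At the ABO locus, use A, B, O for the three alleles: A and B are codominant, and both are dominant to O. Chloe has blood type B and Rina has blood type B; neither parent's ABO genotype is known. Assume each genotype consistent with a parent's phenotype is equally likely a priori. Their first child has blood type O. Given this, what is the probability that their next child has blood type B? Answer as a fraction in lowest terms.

Possible genotypes: Chloe ∈ {BB, BO}; Rina ∈ {BB, BO}.
Weight each parental genotype pair by prior × P(type-O child):
  BO × BO: posterior weight 1; P(next child type B) = 3/4.
Weighted sum = 3/4.

3/4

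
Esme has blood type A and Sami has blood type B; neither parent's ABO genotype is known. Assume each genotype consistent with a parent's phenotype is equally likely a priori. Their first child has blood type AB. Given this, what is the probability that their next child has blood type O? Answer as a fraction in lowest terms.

1/36

Possible genotypes: Esme ∈ {AA, AO}; Sami ∈ {BB, BO}.
Weight each parental genotype pair by prior × P(type-AB child):
  AA × BB: posterior weight 4/9; P(next child type O) = 0.
  AA × BO: posterior weight 2/9; P(next child type O) = 0.
  AO × BB: posterior weight 2/9; P(next child type O) = 0.
  AO × BO: posterior weight 1/9; P(next child type O) = 1/4.
Weighted sum = 1/36.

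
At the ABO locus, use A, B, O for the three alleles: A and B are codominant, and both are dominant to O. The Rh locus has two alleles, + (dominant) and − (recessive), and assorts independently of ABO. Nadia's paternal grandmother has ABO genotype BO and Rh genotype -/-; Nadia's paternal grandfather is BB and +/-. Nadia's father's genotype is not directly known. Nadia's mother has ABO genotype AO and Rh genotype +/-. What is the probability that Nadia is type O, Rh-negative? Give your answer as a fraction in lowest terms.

3/64

Nadia's father's ABO genotype from BO × BB: 1/2 BB, 1/2 BO.
Crossing each possibility with the mother AO and summing P(type O): 1/2·0 + 1/2·1/4 = 1/8.
Similarly for Rh via the father's Rh distribution: P(Rh-) = 3/8.
Independent loci: 1/8 × 3/8 = 3/64.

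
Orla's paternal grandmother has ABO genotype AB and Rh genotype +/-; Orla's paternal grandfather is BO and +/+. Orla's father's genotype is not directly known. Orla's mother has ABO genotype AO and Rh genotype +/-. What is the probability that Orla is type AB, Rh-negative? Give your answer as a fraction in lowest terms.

1/32

Orla's father's ABO genotype from AB × BO: 1/4 AB, 1/4 AO, 1/4 BB, 1/4 BO.
Crossing each possibility with the mother AO and summing P(type AB): 1/4·1/4 + 1/4·0 + 1/4·1/2 + 1/4·1/4 = 1/4.
Similarly for Rh via the father's Rh distribution: P(Rh-) = 1/8.
Independent loci: 1/4 × 1/8 = 1/32.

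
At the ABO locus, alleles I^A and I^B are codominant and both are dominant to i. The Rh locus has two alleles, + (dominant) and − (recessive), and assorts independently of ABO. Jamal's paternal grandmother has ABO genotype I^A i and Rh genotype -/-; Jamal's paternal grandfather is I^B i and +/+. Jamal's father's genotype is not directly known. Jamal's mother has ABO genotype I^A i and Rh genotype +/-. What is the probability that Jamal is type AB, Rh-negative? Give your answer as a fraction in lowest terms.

1/32

Jamal's father's ABO genotype from I^A i × I^B i: 1/4 I^A I^B, 1/4 I^A i, 1/4 I^B i, 1/4 i i.
Crossing each possibility with the mother I^A i and summing P(type AB): 1/4·1/4 + 1/4·0 + 1/4·1/4 + 1/4·0 = 1/8.
Similarly for Rh via the father's Rh distribution: P(Rh-) = 1/4.
Independent loci: 1/8 × 1/4 = 1/32.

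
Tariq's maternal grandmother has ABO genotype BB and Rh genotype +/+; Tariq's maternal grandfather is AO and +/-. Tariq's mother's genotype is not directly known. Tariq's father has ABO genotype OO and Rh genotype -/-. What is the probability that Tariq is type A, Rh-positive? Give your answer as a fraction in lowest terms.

Tariq's mother's ABO genotype from BB × AO: 1/2 AB, 1/2 BO.
Crossing each possibility with the father OO and summing P(type A): 1/2·1/2 + 1/2·0 = 1/4.
Similarly for Rh via the mother's Rh distribution: P(Rh+) = 3/4.
Independent loci: 1/4 × 3/4 = 3/16.

3/16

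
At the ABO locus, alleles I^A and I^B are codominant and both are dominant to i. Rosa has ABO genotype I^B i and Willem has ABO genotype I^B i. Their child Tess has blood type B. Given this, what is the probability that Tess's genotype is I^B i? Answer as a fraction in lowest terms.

Cross I^B i × I^B i → 1/4 I^B I^B, 1/2 I^B i, 1/4 i i.
Type-B genotypes among offspring: I^B I^B (1/4), I^B i (1/2); total 3/4.
P(I^B i | type B) = (1/2) / (3/4) = 2/3.

2/3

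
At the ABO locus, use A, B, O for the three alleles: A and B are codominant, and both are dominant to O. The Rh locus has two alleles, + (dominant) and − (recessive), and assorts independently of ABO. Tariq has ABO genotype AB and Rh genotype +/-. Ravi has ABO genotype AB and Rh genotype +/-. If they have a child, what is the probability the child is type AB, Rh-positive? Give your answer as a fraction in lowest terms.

3/8

ABO cross AB × AB → offspring phenotypes: 1/4 A, 1/4 B, 1/2 AB.
Rh cross +/- × +/- → 3/4 Rh+, 1/4 Rh-.
Independent loci: P(type AB, Rh-positive) = 1/2 × 3/4 = 3/8.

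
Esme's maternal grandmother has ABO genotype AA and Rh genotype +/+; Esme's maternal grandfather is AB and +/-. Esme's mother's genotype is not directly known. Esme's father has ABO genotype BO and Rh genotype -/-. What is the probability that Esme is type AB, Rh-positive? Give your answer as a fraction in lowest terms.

Esme's mother's ABO genotype from AA × AB: 1/2 AA, 1/2 AB.
Crossing each possibility with the father BO and summing P(type AB): 1/2·1/2 + 1/2·1/4 = 3/8.
Similarly for Rh via the mother's Rh distribution: P(Rh+) = 3/4.
Independent loci: 3/8 × 3/4 = 9/32.

9/32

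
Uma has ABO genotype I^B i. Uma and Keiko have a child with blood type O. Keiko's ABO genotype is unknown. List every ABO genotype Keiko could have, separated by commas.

For each candidate genotype of Keiko, check whether crossing it with I^B i can produce every observed child phenotype.
  I^A I^A → possible child types {A, AB} ✗
  I^A I^B → possible child types {A, B, AB} ✗
  I^A i → possible child types {O, A, B, AB} ✓
  I^B I^B → possible child types {B} ✗
  I^B i → possible child types {O, B} ✓
  i i → possible child types {O, B} ✓

I^A i, I^B i, i i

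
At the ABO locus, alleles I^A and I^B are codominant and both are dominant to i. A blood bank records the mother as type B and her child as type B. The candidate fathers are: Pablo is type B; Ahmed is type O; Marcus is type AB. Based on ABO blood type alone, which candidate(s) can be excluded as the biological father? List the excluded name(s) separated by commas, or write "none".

A candidate is excluded only if no genotype consistent with his phenotype could produce a type B child with a type B mother.
Every candidate has at least one consistent genotype combination, so none can be excluded.

none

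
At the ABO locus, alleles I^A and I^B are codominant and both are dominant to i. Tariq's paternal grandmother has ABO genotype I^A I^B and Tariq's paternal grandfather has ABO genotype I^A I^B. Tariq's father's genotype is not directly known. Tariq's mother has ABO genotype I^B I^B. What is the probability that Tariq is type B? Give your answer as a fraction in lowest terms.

Tariq's father's ABO genotype from I^A I^B × I^A I^B: 1/4 I^A I^A, 1/2 I^A I^B, 1/4 I^B I^B.
Crossing each possibility with the mother I^B I^B and summing P(type B): 1/4·0 + 1/2·1/2 + 1/4·1 = 1/2.

1/2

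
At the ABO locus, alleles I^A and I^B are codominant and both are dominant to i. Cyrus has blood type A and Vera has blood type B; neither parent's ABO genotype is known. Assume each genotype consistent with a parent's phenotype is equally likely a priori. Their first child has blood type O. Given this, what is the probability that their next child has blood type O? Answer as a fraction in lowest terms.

Possible genotypes: Cyrus ∈ {I^A I^A, I^A i}; Vera ∈ {I^B I^B, I^B i}.
Weight each parental genotype pair by prior × P(type-O child):
  I^A i × I^B i: posterior weight 1; P(next child type O) = 1/4.
Weighted sum = 1/4.

1/4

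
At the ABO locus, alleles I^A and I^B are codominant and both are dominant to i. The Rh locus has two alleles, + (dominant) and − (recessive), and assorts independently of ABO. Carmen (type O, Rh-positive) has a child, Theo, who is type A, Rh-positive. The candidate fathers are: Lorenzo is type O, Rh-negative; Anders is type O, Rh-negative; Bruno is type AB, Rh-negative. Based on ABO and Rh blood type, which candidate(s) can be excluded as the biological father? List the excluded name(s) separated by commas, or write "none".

A candidate is excluded only if no genotype consistent with his phenotype could produce a type A, Rh-positive child with a type O, Rh-positive mother.
Lorenzo (type O, Rh-): no genotype consistent with that phenotype can produce a type-A Rh+ child with a type-O mother.
Anders (type O, Rh-): no genotype consistent with that phenotype can produce a type-A Rh+ child with a type-O mother.

Lorenzo, Anders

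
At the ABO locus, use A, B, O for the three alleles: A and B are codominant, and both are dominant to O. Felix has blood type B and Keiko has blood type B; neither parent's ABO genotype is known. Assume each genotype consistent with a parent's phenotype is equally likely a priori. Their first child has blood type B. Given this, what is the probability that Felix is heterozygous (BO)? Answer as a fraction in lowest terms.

Possible genotypes: Felix ∈ {BB, BO}; Keiko ∈ {BB, BO}.
Weight each parental genotype pair by prior × P(type-B child):
  BB × BB: posterior weight 4/15.
  BB × BO: posterior weight 4/15.
  BO × BB: posterior weight 4/15.
  BO × BO: posterior weight 1/5.
Sum the posterior weight over pairs where Felix is BO: 7/15.

7/15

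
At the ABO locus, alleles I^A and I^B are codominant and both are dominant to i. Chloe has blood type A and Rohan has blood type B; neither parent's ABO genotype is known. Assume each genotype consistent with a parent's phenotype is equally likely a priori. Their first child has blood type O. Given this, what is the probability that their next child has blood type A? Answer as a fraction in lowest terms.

Possible genotypes: Chloe ∈ {I^A I^A, I^A i}; Rohan ∈ {I^B I^B, I^B i}.
Weight each parental genotype pair by prior × P(type-O child):
  I^A i × I^B i: posterior weight 1; P(next child type A) = 1/4.
Weighted sum = 1/4.

1/4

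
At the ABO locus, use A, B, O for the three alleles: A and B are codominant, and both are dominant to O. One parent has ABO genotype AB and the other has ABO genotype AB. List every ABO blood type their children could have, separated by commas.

Gametes from AB × AB give offspring ABO genotypes AA, AB, BB, i.e. phenotypes A, B, AB.

A, B, AB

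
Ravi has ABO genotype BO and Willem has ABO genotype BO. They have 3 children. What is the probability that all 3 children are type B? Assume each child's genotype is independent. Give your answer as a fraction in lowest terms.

27/64

ABO cross BO × BO → 1/4 O, 3/4 B.
So P(type B) = 3/4 per child.
All 3 independent: (3/4)^3 = 27/64.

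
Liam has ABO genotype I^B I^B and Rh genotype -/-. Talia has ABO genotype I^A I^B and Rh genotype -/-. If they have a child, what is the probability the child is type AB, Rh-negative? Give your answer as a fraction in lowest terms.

ABO cross I^B I^B × I^A I^B → offspring phenotypes: 1/2 B, 1/2 AB.
Rh cross -/- × -/- → 1 Rh-.
Independent loci: P(type AB, Rh-negative) = 1/2 × 1 = 1/2.

1/2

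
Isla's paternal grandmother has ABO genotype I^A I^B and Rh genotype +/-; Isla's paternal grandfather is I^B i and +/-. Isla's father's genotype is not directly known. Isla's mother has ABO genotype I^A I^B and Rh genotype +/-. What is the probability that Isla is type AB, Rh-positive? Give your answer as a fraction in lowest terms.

Isla's father's ABO genotype from I^A I^B × I^B i: 1/4 I^A I^B, 1/4 I^A i, 1/4 I^B I^B, 1/4 I^B i.
Crossing each possibility with the mother I^A I^B and summing P(type AB): 1/4·1/2 + 1/4·1/4 + 1/4·1/2 + 1/4·1/4 = 3/8.
Similarly for Rh via the father's Rh distribution: P(Rh+) = 3/4.
Independent loci: 3/8 × 3/4 = 9/32.

9/32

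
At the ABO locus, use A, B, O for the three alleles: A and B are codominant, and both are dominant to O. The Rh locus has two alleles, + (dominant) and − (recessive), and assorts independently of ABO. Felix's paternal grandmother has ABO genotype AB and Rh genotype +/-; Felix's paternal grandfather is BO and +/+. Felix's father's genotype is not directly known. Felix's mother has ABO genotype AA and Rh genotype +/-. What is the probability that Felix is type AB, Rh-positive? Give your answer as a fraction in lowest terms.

7/16

Felix's father's ABO genotype from AB × BO: 1/4 AB, 1/4 AO, 1/4 BB, 1/4 BO.
Crossing each possibility with the mother AA and summing P(type AB): 1/4·1/2 + 1/4·0 + 1/4·1 + 1/4·1/2 = 1/2.
Similarly for Rh via the father's Rh distribution: P(Rh+) = 7/8.
Independent loci: 1/2 × 7/8 = 7/16.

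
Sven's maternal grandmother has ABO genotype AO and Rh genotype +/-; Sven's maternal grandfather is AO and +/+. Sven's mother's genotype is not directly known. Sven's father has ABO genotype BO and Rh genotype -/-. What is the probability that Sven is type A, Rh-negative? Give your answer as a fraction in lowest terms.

1/16

Sven's mother's ABO genotype from AO × AO: 1/4 AA, 1/2 AO, 1/4 OO.
Crossing each possibility with the father BO and summing P(type A): 1/4·1/2 + 1/2·1/4 + 1/4·0 = 1/4.
Similarly for Rh via the mother's Rh distribution: P(Rh-) = 1/4.
Independent loci: 1/4 × 1/4 = 1/16.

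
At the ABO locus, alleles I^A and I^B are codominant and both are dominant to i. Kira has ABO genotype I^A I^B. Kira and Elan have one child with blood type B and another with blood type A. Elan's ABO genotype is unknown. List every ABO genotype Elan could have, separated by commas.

I^A I^B, I^A i, I^B i, i i

For each candidate genotype of Elan, check whether crossing it with I^A I^B can produce every observed child phenotype.
  I^A I^A → possible child types {A, AB} ✗
  I^A I^B → possible child types {A, B, AB} ✓
  I^A i → possible child types {A, B, AB} ✓
  I^B I^B → possible child types {B, AB} ✗
  I^B i → possible child types {A, B, AB} ✓
  i i → possible child types {A, B} ✓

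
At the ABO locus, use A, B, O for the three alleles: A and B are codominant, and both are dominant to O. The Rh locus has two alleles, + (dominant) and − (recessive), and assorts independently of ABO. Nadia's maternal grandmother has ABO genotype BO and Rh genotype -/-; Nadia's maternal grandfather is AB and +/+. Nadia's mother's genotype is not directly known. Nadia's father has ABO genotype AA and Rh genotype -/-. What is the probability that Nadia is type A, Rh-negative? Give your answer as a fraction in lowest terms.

Nadia's mother's ABO genotype from BO × AB: 1/4 AB, 1/4 AO, 1/4 BB, 1/4 BO.
Crossing each possibility with the father AA and summing P(type A): 1/4·1/2 + 1/4·1 + 1/4·0 + 1/4·1/2 = 1/2.
Similarly for Rh via the mother's Rh distribution: P(Rh-) = 1/2.
Independent loci: 1/2 × 1/2 = 1/4.

1/4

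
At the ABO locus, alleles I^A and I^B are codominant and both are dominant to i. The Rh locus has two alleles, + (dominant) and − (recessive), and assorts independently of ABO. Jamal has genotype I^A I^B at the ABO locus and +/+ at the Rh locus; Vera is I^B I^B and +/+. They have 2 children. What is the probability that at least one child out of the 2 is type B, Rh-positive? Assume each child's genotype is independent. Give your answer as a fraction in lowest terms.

3/4

ABO cross I^A I^B × I^B I^B → 1/2 B, 1/2 AB.
Rh cross +/+ × +/+ → 1 Rh+; so P(type B, Rh-positive) = 1/2 × 1 = 1/2 per child.
P(none) = (1/2)^2 = 1/4; P(at least one) = 1 − 1/4 = 3/4.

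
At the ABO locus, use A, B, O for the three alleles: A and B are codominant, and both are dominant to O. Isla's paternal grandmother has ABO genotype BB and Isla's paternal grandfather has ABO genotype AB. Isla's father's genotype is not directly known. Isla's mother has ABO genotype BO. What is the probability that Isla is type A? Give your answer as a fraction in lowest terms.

1/8

Isla's father's ABO genotype from BB × AB: 1/2 AB, 1/2 BB.
Crossing each possibility with the mother BO and summing P(type A): 1/2·1/4 + 1/2·0 = 1/8.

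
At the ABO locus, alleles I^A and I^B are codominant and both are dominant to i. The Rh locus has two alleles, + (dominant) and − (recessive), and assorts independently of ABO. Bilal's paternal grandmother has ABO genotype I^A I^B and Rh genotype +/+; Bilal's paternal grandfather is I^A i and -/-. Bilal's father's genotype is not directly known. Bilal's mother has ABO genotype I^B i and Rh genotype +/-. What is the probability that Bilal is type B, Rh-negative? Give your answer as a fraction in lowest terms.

3/32

Bilal's father's ABO genotype from I^A I^B × I^A i: 1/4 I^A I^A, 1/4 I^A I^B, 1/4 I^A i, 1/4 I^B i.
Crossing each possibility with the mother I^B i and summing P(type B): 1/4·0 + 1/4·1/2 + 1/4·1/4 + 1/4·3/4 = 3/8.
Similarly for Rh via the father's Rh distribution: P(Rh-) = 1/4.
Independent loci: 3/8 × 1/4 = 3/32.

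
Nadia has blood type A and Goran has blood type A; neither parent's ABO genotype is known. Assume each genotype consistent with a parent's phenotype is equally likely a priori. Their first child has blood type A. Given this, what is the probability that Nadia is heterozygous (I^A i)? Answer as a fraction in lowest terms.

Possible genotypes: Nadia ∈ {I^A I^A, I^A i}; Goran ∈ {I^A I^A, I^A i}.
Weight each parental genotype pair by prior × P(type-A child):
  I^A I^A × I^A I^A: posterior weight 4/15.
  I^A I^A × I^A i: posterior weight 4/15.
  I^A i × I^A I^A: posterior weight 4/15.
  I^A i × I^A i: posterior weight 1/5.
Sum the posterior weight over pairs where Nadia is I^A i: 7/15.

7/15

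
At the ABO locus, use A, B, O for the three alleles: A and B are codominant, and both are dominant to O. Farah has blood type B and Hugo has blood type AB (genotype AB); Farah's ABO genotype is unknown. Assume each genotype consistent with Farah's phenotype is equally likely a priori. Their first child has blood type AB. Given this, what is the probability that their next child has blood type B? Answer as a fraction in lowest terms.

1/2

Possible genotypes: Farah ∈ {BB, BO}; Hugo ∈ {AB}.
Weight each parental genotype pair by prior × P(type-AB child):
  BB × AB: posterior weight 2/3; P(next child type B) = 1/2.
  BO × AB: posterior weight 1/3; P(next child type B) = 1/2.
Weighted sum = 1/2.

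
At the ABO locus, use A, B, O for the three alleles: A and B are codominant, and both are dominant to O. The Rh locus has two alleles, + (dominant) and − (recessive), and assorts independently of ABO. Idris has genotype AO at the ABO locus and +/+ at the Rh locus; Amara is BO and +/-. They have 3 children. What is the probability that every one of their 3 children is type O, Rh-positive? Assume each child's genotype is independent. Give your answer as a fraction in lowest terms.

1/64

ABO cross AO × BO → 1/4 O, 1/4 A, 1/4 B, 1/4 AB.
Rh cross +/+ × +/- → 1 Rh+; so P(type O, Rh-positive) = 1/4 × 1 = 1/4 per child.
All 3 independent: (1/4)^3 = 1/64.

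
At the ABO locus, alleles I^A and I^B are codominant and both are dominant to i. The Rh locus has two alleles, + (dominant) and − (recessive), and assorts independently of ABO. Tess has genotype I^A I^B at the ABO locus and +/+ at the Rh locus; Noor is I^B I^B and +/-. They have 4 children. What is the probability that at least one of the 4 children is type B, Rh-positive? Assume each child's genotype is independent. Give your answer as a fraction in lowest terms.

ABO cross I^A I^B × I^B I^B → 1/2 B, 1/2 AB.
Rh cross +/+ × +/- → 1 Rh+; so P(type B, Rh-positive) = 1/2 × 1 = 1/2 per child.
P(none) = (1/2)^4 = 1/16; P(at least one) = 1 − 1/16 = 15/16.

15/16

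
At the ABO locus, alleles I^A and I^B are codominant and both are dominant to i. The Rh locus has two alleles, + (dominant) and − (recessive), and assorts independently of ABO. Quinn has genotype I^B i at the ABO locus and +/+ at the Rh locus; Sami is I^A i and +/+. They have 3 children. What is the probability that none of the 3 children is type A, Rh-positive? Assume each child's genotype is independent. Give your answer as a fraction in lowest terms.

ABO cross I^B i × I^A i → 1/4 O, 1/4 A, 1/4 B, 1/4 AB.
Rh cross +/+ × +/+ → 1 Rh+; so P(type A, Rh-positive) = 1/4 × 1 = 1/4 per child.
P(not type A, Rh-positive) = 3/4 for one child; (3/4)^3 = 27/64.

27/64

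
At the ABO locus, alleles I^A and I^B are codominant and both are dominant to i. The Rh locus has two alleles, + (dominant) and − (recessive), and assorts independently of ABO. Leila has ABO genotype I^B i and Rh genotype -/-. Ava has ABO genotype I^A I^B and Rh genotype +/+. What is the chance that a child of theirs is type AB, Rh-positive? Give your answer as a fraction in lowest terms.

1/4

ABO cross I^B i × I^A I^B → offspring phenotypes: 1/4 A, 1/2 B, 1/4 AB.
Rh cross -/- × +/+ → 1 Rh+.
Independent loci: P(type AB, Rh-positive) = 1/4 × 1 = 1/4.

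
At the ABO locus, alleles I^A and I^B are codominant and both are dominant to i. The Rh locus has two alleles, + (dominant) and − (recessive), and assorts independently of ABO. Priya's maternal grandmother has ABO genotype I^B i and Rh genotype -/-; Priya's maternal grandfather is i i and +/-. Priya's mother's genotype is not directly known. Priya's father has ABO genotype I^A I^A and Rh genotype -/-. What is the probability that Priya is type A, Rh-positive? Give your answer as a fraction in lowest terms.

3/16

Priya's mother's ABO genotype from I^B i × i i: 1/2 I^B i, 1/2 i i.
Crossing each possibility with the father I^A I^A and summing P(type A): 1/2·1/2 + 1/2·1 = 3/4.
Similarly for Rh via the mother's Rh distribution: P(Rh+) = 1/4.
Independent loci: 3/4 × 1/4 = 3/16.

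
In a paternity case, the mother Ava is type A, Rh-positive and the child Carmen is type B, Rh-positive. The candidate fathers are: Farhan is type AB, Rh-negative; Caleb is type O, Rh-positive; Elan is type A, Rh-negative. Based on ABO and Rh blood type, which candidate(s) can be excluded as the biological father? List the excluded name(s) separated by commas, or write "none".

Caleb, Elan

A candidate is excluded only if no genotype consistent with his phenotype could produce a type B, Rh-positive child with a type A, Rh-positive mother.
Caleb (type O, Rh+): no genotype consistent with that phenotype can produce a type-B Rh+ child with a type-A mother.
Elan (type A, Rh-): no genotype consistent with that phenotype can produce a type-B Rh+ child with a type-A mother.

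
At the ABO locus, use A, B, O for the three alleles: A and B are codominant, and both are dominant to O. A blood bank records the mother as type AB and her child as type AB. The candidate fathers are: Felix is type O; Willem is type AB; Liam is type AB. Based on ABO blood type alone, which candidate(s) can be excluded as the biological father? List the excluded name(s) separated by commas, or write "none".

Felix

A candidate is excluded only if no genotype consistent with his phenotype could produce a type AB child with a type AB mother.
Felix (type O): no genotype consistent with that phenotype can produce a type-AB child with a type-AB mother.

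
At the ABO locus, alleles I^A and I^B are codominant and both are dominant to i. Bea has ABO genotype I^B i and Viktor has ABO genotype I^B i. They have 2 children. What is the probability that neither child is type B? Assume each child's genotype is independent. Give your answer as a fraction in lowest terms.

ABO cross I^B i × I^B i → 1/4 O, 3/4 B.
So P(type B) = 3/4 per child.
P(not type B) = 1/4 for one child; (1/4)^2 = 1/16.

1/16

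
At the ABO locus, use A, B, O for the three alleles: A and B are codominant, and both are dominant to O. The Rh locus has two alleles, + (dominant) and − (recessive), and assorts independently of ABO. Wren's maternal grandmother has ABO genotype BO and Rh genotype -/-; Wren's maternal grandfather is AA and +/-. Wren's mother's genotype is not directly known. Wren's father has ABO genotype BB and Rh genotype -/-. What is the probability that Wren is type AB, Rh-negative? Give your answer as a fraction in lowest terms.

3/8

Wren's mother's ABO genotype from BO × AA: 1/2 AB, 1/2 AO.
Crossing each possibility with the father BB and summing P(type AB): 1/2·1/2 + 1/2·1/2 = 1/2.
Similarly for Rh via the mother's Rh distribution: P(Rh-) = 3/4.
Independent loci: 1/2 × 3/4 = 3/8.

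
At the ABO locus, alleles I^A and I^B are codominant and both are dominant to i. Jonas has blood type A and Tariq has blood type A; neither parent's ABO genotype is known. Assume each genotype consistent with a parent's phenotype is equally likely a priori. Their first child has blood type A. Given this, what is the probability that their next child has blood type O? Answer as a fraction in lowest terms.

Possible genotypes: Jonas ∈ {I^A I^A, I^A i}; Tariq ∈ {I^A I^A, I^A i}.
Weight each parental genotype pair by prior × P(type-A child):
  I^A I^A × I^A I^A: posterior weight 4/15; P(next child type O) = 0.
  I^A I^A × I^A i: posterior weight 4/15; P(next child type O) = 0.
  I^A i × I^A I^A: posterior weight 4/15; P(next child type O) = 0.
  I^A i × I^A i: posterior weight 1/5; P(next child type O) = 1/4.
Weighted sum = 1/20.

1/20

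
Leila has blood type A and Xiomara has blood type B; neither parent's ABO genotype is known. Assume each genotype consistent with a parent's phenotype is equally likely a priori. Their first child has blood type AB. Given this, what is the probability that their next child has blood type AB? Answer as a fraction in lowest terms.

Possible genotypes: Leila ∈ {AA, AO}; Xiomara ∈ {BB, BO}.
Weight each parental genotype pair by prior × P(type-AB child):
  AA × BB: posterior weight 4/9; P(next child type AB) = 1.
  AA × BO: posterior weight 2/9; P(next child type AB) = 1/2.
  AO × BB: posterior weight 2/9; P(next child type AB) = 1/2.
  AO × BO: posterior weight 1/9; P(next child type AB) = 1/4.
Weighted sum = 25/36.

25/36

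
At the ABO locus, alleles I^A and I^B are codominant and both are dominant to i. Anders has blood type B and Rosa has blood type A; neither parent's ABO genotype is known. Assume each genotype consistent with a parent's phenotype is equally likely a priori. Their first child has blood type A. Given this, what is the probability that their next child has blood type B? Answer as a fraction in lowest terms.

1/12

Possible genotypes: Anders ∈ {I^B I^B, I^B i}; Rosa ∈ {I^A I^A, I^A i}.
Weight each parental genotype pair by prior × P(type-A child):
  I^B i × I^A I^A: posterior weight 2/3; P(next child type B) = 0.
  I^B i × I^A i: posterior weight 1/3; P(next child type B) = 1/4.
Weighted sum = 1/12.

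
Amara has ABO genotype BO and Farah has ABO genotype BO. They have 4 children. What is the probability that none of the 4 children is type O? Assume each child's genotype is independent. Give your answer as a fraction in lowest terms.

81/256

ABO cross BO × BO → 1/4 O, 3/4 B.
So P(type O) = 1/4 per child.
P(not type O) = 3/4 for one child; (3/4)^4 = 81/256.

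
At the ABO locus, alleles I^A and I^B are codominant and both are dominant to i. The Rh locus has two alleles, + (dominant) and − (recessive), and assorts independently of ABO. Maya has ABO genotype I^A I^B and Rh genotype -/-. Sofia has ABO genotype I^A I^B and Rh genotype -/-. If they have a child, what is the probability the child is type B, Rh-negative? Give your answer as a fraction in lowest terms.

ABO cross I^A I^B × I^A I^B → offspring phenotypes: 1/4 A, 1/4 B, 1/2 AB.
Rh cross -/- × -/- → 1 Rh-.
Independent loci: P(type B, Rh-negative) = 1/4 × 1 = 1/4.

1/4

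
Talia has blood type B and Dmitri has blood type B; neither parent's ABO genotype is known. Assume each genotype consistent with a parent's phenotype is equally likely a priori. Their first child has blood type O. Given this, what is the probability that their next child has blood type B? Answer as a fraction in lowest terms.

Possible genotypes: Talia ∈ {I^B I^B, I^B i}; Dmitri ∈ {I^B I^B, I^B i}.
Weight each parental genotype pair by prior × P(type-O child):
  I^B i × I^B i: posterior weight 1; P(next child type B) = 3/4.
Weighted sum = 3/4.

3/4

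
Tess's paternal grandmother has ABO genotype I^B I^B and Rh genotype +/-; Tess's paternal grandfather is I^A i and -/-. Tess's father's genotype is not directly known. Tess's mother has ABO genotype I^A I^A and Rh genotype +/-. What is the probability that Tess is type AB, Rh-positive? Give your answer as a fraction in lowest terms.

Tess's father's ABO genotype from I^B I^B × I^A i: 1/2 I^A I^B, 1/2 I^B i.
Crossing each possibility with the mother I^A I^A and summing P(type AB): 1/2·1/2 + 1/2·1/2 = 1/2.
Similarly for Rh via the father's Rh distribution: P(Rh+) = 5/8.
Independent loci: 1/2 × 5/8 = 5/16.

5/16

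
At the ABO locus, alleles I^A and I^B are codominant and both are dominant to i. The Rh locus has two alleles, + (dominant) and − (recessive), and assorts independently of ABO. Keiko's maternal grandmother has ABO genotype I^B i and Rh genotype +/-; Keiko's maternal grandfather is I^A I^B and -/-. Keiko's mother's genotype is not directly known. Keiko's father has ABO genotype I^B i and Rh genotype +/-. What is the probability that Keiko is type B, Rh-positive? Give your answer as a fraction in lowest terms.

25/64

Keiko's mother's ABO genotype from I^B i × I^A I^B: 1/4 I^A I^B, 1/4 I^A i, 1/4 I^B I^B, 1/4 I^B i.
Crossing each possibility with the father I^B i and summing P(type B): 1/4·1/2 + 1/4·1/4 + 1/4·1 + 1/4·3/4 = 5/8.
Similarly for Rh via the mother's Rh distribution: P(Rh+) = 5/8.
Independent loci: 5/8 × 5/8 = 25/64.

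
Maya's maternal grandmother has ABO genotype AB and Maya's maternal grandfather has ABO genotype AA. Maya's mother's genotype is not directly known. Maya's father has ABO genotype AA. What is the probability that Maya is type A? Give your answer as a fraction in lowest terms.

3/4

Maya's mother's ABO genotype from AB × AA: 1/2 AA, 1/2 AB.
Crossing each possibility with the father AA and summing P(type A): 1/2·1 + 1/2·1/2 = 3/4.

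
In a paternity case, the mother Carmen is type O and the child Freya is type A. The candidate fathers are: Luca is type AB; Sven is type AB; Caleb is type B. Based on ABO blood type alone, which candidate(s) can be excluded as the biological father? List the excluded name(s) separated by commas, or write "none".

Caleb

A candidate is excluded only if no genotype consistent with his phenotype could produce a type A child with a type O mother.
Caleb (type B): no genotype consistent with that phenotype can produce a type-A child with a type-O mother.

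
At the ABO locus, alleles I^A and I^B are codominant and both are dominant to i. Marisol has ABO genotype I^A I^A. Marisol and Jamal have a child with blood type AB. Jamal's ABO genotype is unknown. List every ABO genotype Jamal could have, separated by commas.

For each candidate genotype of Jamal, check whether crossing it with I^A I^A can produce every observed child phenotype.
  I^A I^A → possible child types {A} ✗
  I^A I^B → possible child types {A, AB} ✓
  I^A i → possible child types {A} ✗
  I^B I^B → possible child types {AB} ✓
  I^B i → possible child types {A, AB} ✓
  i i → possible child types {A} ✗

I^A I^B, I^B I^B, I^B i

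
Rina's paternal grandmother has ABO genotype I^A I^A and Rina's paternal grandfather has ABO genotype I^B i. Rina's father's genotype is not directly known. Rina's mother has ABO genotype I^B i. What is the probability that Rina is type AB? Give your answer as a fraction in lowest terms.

1/4

Rina's father's ABO genotype from I^A I^A × I^B i: 1/2 I^A I^B, 1/2 I^A i.
Crossing each possibility with the mother I^B i and summing P(type AB): 1/2·1/4 + 1/2·1/4 = 1/4.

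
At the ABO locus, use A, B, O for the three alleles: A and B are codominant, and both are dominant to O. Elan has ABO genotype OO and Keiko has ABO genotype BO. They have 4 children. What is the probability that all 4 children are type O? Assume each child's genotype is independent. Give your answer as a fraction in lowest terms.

ABO cross OO × BO → 1/2 O, 1/2 B.
So P(type O) = 1/2 per child.
All 4 independent: (1/2)^4 = 1/16.

1/16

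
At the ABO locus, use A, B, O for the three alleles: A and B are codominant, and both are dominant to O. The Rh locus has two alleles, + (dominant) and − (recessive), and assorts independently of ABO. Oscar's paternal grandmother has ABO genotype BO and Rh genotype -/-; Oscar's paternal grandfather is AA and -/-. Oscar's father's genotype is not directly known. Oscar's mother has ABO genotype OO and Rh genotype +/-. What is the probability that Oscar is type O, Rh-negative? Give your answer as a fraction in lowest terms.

Oscar's father's ABO genotype from BO × AA: 1/2 AB, 1/2 AO.
Crossing each possibility with the mother OO and summing P(type O): 1/2·0 + 1/2·1/2 = 1/4.
Similarly for Rh via the father's Rh distribution: P(Rh-) = 1/2.
Independent loci: 1/4 × 1/2 = 1/8.

1/8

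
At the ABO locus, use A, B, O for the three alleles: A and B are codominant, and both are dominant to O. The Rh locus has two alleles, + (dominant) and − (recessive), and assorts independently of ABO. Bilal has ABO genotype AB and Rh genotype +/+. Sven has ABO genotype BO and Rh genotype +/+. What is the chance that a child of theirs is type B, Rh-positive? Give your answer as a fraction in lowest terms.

1/2

ABO cross AB × BO → offspring phenotypes: 1/4 A, 1/2 B, 1/4 AB.
Rh cross +/+ × +/+ → 1 Rh+.
Independent loci: P(type B, Rh-positive) = 1/2 × 1 = 1/2.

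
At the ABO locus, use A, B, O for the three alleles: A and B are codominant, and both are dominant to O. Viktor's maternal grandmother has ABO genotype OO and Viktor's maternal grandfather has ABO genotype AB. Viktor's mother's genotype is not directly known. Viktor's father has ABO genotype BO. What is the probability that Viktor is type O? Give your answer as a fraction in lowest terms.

1/4

Viktor's mother's ABO genotype from OO × AB: 1/2 AO, 1/2 BO.
Crossing each possibility with the father BO and summing P(type O): 1/2·1/4 + 1/2·1/4 = 1/4.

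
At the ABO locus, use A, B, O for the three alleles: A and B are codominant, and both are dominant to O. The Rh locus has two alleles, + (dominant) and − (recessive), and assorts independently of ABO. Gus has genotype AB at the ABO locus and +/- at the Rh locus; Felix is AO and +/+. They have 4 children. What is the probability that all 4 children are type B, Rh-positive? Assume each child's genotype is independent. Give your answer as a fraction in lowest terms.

ABO cross AB × AO → 1/2 A, 1/4 B, 1/4 AB.
Rh cross +/- × +/+ → 1 Rh+; so P(type B, Rh-positive) = 1/4 × 1 = 1/4 per child.
All 4 independent: (1/4)^4 = 1/256.

1/256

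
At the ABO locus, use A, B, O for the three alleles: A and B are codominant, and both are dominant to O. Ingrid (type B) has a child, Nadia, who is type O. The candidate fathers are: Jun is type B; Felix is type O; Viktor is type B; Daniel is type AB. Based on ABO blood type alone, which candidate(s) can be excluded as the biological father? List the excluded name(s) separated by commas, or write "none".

A candidate is excluded only if no genotype consistent with his phenotype could produce a type O child with a type B mother.
Daniel (type AB): no genotype consistent with that phenotype can produce a type-O child with a type-B mother.

Daniel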